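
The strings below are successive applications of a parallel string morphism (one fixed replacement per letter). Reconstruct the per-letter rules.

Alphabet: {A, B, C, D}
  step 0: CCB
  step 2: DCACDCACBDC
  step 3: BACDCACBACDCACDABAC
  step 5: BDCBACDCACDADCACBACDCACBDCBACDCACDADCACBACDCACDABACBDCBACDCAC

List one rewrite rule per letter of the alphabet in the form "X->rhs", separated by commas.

  step 2 ⇒ step 3: DCACDCACBDC ⇒ B·AC·DC·AC·B·AC·DC·AC·DA·B·AC
    A ↦ DC
    B ↦ DA
    C ↦ AC
    D ↦ B

A->DC, B->DA, C->AC, D->B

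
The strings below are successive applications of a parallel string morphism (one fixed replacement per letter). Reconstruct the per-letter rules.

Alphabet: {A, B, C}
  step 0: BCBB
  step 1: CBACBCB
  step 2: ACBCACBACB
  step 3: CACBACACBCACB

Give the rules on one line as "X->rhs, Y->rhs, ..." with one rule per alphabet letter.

A->C, B->CB, C->A

  step 2 ⇒ step 3: ACBCACBACB ⇒ C·A·CB·A·C·A·CB·C·A·CB
    A ↦ C
    B ↦ CB
    C ↦ A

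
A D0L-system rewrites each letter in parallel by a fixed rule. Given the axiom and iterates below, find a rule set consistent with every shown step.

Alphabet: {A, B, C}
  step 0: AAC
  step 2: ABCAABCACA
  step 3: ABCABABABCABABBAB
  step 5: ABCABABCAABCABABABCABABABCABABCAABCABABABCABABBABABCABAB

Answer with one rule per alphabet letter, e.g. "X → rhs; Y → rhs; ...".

A->AB, B->CA, C->B

  step 2 ⇒ step 3: ABCAABCACA ⇒ AB·CA·B·AB·AB·CA·B·AB·B·AB
    A ↦ AB
    B ↦ CA
    C ↦ B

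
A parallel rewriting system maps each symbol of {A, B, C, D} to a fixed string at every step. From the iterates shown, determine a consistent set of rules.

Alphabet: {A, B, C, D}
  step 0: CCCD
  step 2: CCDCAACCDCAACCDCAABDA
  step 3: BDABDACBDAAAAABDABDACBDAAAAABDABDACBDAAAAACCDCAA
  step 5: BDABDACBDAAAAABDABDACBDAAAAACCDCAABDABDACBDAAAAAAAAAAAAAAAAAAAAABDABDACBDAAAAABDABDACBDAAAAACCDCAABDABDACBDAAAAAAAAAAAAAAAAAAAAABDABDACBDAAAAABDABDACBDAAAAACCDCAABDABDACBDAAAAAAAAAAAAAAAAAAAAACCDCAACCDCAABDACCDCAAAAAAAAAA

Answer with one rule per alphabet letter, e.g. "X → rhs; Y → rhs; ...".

  step 2 ⇒ step 3: CCDCAACCDCAACCDCAABDA ⇒ BDA·BDA·C·BDA·AA·AA·BDA·BDA·C·BDA·AA·AA·BDA·BDA·C·BDA·AA·AA·CCD·C·AA
    A ↦ AA
    B ↦ CCD
    C ↦ BDA
    D ↦ C

A->AA, B->CCD, C->BDA, D->C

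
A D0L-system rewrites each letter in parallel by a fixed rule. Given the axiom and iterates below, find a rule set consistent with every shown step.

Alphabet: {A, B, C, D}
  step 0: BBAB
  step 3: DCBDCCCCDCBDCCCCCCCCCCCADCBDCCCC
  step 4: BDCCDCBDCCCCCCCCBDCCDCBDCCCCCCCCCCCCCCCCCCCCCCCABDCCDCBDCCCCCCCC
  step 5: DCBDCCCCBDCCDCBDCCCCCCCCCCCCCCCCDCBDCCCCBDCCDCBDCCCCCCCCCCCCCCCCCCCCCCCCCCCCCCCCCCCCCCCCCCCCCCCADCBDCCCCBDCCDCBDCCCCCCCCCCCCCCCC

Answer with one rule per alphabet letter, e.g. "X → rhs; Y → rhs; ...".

  step 4 ⇒ step 5: BDCCDCBDCCCCCCCCBDCCDCBDCCCCCCCCCCCCCCCCCCCCCCCABDCCDCBDCCCCCCCC ⇒ DC·BD·CC·CC·BD·CC·DC·BD·CC·CC·CC·CC·CC·CC·CC·CC·DC·BD·CC·CC·BD·CC·DC·BD·CC·CC·CC·CC·CC·CC·CC·CC·CC·CC·CC·CC·CC·CC·CC·CC·CC·CC·CC·CC·CC·CC·CC·CA·DC·BD·CC·CC·BD·CC·DC·BD·CC·CC·CC·CC·CC·CC·CC·CC
    A ↦ CA
    B ↦ DC
    C ↦ CC
    D ↦ BD

A->CA, B->DC, C->CC, D->BD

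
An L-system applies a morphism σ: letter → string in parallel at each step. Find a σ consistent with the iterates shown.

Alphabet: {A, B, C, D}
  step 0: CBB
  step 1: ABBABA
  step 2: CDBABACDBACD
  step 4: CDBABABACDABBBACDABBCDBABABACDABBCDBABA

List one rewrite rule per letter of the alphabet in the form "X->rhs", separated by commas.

  step 1 ⇒ step 2: ABBABA ⇒ CD·BA·BA·CD·BA·CD
    A ↦ CD
    B ↦ BA
  step 0 ⇒ step 1: CBB ⇒ AB·BA·BA
    C ↦ AB
    D ↦ B  (constrained at step 2)

A->CD, B->BA, C->AB, D->B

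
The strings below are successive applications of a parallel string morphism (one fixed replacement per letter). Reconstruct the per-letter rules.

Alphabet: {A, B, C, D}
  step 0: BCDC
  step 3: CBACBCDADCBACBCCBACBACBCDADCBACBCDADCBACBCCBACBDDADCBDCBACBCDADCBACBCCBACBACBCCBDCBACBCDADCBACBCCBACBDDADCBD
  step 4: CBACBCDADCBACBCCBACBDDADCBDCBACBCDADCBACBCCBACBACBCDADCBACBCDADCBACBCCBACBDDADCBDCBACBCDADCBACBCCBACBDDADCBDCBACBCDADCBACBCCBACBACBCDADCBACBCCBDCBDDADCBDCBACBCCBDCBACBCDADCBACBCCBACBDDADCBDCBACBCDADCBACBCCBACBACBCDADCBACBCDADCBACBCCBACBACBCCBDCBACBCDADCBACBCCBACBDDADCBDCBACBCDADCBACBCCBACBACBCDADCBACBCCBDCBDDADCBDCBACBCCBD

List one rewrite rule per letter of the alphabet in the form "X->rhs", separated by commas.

  step 3 ⇒ step 4: CBACBCDADCBACBCCBACBACBCDADCBACBCDADCBACBCCBACBDDADCBDCBACBCDADCBACBCCBACBACBCCBDCBACBCDADCBACBCCBACBDDADCBD ⇒ CBA·CBC·DAD·CBA·CBC·CBA·CBD·DAD·CBD·CBA·CBC·DAD·CBA·CBC·CBA·CBA·CBC·DAD·CBA·CBC·DAD·CBA·CBC·CBA·CBD·DAD·CBD·CBA·CBC·DAD·CBA·CBC·CBA·CBD·DAD·CBD·CBA·CBC·DAD·CBA·CBC·CBA·CBA·CBC·DAD·CBA·CBC·CBD·CBD·DAD·CBD·CBA·CBC·CBD·CBA·CBC·DAD·CBA·CBC·CBA·CBD·DAD·CBD·CBA·CBC·DAD·CBA·CBC·CBA·CBA·CBC·DAD·CBA·CBC·DAD·CBA·CBC·CBA·CBA·CBC·CBD·CBA·CBC·DAD·CBA·CBC·CBA·CBD·DAD·CBD·CBA·CBC·DAD·CBA·CBC·CBA·CBA·CBC·DAD·CBA·CBC·CBD·CBD·DAD·CBD·CBA·CBC·CBD
    A ↦ DAD
    B ↦ CBC
    C ↦ CBA
    D ↦ CBD

A->DAD, B->CBC, C->CBA, D->CBD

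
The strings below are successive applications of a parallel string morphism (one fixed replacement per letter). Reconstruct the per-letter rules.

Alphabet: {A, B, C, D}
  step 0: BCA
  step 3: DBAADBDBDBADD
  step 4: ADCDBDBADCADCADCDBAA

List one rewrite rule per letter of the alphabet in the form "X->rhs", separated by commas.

A->DB, B->DC, C->DD, D->A

  step 3 ⇒ step 4: DBAADBDBDBADD ⇒ A·DC·DB·DB·A·DC·A·DC·A·DC·DB·A·A
    A ↦ DB
    B ↦ DC
    D ↦ A
    C ↦ DD  (constrained at step 0)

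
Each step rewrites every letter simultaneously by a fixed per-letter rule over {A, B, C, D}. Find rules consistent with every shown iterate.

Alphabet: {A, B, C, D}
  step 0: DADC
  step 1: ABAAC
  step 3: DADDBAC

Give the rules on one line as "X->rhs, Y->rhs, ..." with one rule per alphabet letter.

  step 0 ⇒ step 1: DADC ⇒ A·B·A·AC
    A ↦ B
    C ↦ AC
    D ↦ A
    B ↦ D  (constrained at step 1)

A->B, B->D, C->AC, D->A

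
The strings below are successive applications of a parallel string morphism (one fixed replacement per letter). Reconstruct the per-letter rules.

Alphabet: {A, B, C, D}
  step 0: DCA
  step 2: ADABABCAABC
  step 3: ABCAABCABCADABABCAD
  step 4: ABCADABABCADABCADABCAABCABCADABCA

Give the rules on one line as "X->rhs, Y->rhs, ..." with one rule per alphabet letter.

  step 3 ⇒ step 4: ABCAABCABCADABABCAD ⇒ AB·C·AD·AB·AB·C·AD·AB·C·AD·AB·CA·AB·C·AB·C·AD·AB·CA
    A ↦ AB
    B ↦ C
    C ↦ AD
    D ↦ CA

A->AB, B->C, C->AD, D->CA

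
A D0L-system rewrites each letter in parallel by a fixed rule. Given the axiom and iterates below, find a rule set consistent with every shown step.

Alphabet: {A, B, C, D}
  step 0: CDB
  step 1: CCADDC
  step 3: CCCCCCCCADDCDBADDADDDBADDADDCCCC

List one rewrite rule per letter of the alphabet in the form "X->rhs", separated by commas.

  step 0 ⇒ step 1: CDB ⇒ CC·ADD·C
    B ↦ C
    C ↦ CC
    D ↦ ADD
    A ↦ DB  (constrained at step 1)

A->DB, B->C, C->CC, D->ADD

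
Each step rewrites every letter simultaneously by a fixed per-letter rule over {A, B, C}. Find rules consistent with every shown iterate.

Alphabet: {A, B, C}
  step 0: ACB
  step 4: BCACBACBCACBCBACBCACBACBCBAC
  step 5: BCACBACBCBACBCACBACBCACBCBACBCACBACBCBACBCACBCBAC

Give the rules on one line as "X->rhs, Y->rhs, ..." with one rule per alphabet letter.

A->B, B->BC, C->AC

  step 4 ⇒ step 5: BCACBACBCACBCBACBCACBACBCBAC ⇒ BC·AC·B·AC·BC·B·AC·BC·AC·B·AC·BC·AC·BC·B·AC·BC·AC·B·AC·BC·B·AC·BC·AC·BC·B·AC
    A ↦ B
    B ↦ BC
    C ↦ AC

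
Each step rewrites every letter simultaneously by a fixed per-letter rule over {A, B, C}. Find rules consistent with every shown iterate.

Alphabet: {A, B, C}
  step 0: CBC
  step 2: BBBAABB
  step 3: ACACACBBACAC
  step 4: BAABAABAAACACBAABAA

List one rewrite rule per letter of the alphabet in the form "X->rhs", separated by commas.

  step 3 ⇒ step 4: ACACACBBACAC ⇒ B·AA·B·AA·B·AA·AC·AC·B·AA·B·AA
    A ↦ B
    B ↦ AC
    C ↦ AA

A->B, B->AC, C->AA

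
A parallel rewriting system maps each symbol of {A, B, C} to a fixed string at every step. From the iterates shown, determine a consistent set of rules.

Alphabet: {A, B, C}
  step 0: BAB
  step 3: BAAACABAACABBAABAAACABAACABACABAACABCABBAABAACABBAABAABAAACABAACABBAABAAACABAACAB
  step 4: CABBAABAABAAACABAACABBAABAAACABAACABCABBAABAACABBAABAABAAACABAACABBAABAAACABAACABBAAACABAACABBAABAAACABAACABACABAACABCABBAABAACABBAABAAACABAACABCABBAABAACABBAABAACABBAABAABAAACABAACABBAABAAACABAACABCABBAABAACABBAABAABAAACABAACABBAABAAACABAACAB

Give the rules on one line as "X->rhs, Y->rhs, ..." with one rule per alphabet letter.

A->BAA, B->CAB, C->ACA

  step 3 ⇒ step 4: BAAACABAACABBAABAAACABAACABACABAACABCABBAABAACABBAABAABAAACABAACABBAABAAACABAACAB ⇒ CAB·BAA·BAA·BAA·ACA·BAA·CAB·BAA·BAA·ACA·BAA·CAB·CAB·BAA·BAA·CAB·BAA·BAA·BAA·ACA·BAA·CAB·BAA·BAA·ACA·BAA·CAB·BAA·ACA·BAA·CAB·BAA·BAA·ACA·BAA·CAB·ACA·BAA·CAB·CAB·BAA·BAA·CAB·BAA·BAA·ACA·BAA·CAB·CAB·BAA·BAA·CAB·BAA·BAA·CAB·BAA·BAA·BAA·ACA·BAA·CAB·BAA·BAA·ACA·BAA·CAB·CAB·BAA·BAA·CAB·BAA·BAA·BAA·ACA·BAA·CAB·BAA·BAA·ACA·BAA·CAB
    A ↦ BAA
    B ↦ CAB
    C ↦ ACA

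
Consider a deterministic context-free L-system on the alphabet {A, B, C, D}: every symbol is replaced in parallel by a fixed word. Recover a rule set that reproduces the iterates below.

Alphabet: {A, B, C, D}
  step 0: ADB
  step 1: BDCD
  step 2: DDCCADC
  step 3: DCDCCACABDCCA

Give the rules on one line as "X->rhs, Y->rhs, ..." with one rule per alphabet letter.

A->B, B->D, C->CA, D->DC

  step 2 ⇒ step 3: DDCCADC ⇒ DC·DC·CA·CA·B·DC·CA
    A ↦ B
    C ↦ CA
    D ↦ DC
  step 0 ⇒ step 1: ADB ⇒ B·DC·D
    B ↦ D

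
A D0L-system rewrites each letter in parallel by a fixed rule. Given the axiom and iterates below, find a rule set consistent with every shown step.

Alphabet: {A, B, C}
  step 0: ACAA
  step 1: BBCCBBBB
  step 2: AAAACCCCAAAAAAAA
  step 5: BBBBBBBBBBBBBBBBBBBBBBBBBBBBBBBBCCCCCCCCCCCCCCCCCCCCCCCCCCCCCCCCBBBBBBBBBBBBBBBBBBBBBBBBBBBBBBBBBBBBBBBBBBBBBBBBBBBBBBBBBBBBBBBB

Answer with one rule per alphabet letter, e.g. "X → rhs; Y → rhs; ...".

  step 1 ⇒ step 2: BBCCBBBB ⇒ AA·AA·CC·CC·AA·AA·AA·AA
    B ↦ AA
    C ↦ CC
  step 0 ⇒ step 1: ACAA ⇒ BB·CC·BB·BB
    A ↦ BB

A->BB, B->AA, C->CC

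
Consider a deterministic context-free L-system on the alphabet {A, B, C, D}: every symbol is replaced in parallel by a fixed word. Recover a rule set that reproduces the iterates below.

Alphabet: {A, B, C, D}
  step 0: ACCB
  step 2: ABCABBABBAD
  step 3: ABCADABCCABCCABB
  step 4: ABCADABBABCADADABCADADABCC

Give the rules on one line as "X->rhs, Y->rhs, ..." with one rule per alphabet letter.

  step 3 ⇒ step 4: ABCADABCCABCCABB ⇒ AB·C·AD·AB·B·AB·C·AD·AD·AB·C·AD·AD·AB·C·C
    A ↦ AB
    B ↦ C
    C ↦ AD
    D ↦ B

A->AB, B->C, C->AD, D->B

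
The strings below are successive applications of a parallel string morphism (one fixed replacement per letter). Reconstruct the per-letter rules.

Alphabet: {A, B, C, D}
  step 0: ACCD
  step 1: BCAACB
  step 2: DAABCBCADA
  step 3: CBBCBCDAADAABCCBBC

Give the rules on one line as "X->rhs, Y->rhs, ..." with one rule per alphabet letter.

A->BC, B->DA, C->A, D->CB

  step 2 ⇒ step 3: DAABCBCADA ⇒ CB·BC·BC·DA·A·DA·A·BC·CB·BC
    A ↦ BC
    B ↦ DA
    C ↦ A
    D ↦ CB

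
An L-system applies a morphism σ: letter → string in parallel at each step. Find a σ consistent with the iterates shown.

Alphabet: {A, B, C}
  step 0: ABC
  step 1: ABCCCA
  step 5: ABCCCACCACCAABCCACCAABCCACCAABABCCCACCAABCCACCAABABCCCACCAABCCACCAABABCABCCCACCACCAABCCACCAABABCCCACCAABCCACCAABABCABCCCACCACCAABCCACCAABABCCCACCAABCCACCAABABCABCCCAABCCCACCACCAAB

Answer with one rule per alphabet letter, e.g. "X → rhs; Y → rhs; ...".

  step 0 ⇒ step 1: ABC ⇒ AB·C·CCA
    A ↦ AB
    B ↦ C
    C ↦ CCA

A->AB, B->C, C->CCA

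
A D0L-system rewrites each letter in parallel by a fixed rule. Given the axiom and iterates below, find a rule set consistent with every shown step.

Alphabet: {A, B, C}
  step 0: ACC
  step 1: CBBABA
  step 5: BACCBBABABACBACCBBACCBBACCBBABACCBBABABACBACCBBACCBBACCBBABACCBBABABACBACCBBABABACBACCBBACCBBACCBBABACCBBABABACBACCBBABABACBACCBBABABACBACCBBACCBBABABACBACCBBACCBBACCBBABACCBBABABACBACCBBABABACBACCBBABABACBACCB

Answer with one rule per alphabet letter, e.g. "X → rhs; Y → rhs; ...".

  step 0 ⇒ step 1: ACC ⇒ CB·BA·BA
    A ↦ CB
    C ↦ BA
    B ↦ BAC  (constrained at step 1)

A->CB, B->BAC, C->BA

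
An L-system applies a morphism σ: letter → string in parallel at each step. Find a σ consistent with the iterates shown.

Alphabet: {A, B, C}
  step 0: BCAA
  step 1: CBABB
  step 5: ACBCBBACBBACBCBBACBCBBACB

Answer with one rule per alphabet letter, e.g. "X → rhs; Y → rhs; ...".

  step 0 ⇒ step 1: BCAA ⇒ CB·A·B·B
    A ↦ B
    B ↦ CB
    C ↦ A

A->B, B->CB, C->A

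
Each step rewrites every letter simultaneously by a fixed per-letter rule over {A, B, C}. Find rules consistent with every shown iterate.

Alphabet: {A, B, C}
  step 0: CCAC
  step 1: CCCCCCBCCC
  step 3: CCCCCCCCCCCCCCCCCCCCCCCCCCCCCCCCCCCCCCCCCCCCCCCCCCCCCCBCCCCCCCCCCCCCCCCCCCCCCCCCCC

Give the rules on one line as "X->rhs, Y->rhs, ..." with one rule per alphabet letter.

A->B, B->A, C->CCC

  step 0 ⇒ step 1: CCAC ⇒ CCC·CCC·B·CCC
    A ↦ B
    C ↦ CCC
    B ↦ A  (constrained at step 1)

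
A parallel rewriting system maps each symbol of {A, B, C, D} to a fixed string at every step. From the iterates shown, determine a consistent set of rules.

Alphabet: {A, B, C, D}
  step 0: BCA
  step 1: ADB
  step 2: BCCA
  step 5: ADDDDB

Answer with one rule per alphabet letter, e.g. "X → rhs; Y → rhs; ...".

  step 1 ⇒ step 2: ADB ⇒ B·CC·A
    A ↦ B
    B ↦ A
    D ↦ CC
  step 0 ⇒ step 1: BCA ⇒ A·D·B
    C ↦ D

A->B, B->A, C->D, D->CC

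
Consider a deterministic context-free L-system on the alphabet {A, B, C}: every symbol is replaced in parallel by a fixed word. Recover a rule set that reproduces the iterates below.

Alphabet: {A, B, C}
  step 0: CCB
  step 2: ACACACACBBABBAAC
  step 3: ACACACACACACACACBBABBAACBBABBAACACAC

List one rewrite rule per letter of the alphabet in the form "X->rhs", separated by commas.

  step 2 ⇒ step 3: ACACACACBBABBAAC ⇒ AC·AC·AC·AC·AC·AC·AC·AC·BBA·BBA·AC·BBA·BBA·AC·AC·AC
    A ↦ AC
    B ↦ BBA
    C ↦ AC

A->AC, B->BBA, C->AC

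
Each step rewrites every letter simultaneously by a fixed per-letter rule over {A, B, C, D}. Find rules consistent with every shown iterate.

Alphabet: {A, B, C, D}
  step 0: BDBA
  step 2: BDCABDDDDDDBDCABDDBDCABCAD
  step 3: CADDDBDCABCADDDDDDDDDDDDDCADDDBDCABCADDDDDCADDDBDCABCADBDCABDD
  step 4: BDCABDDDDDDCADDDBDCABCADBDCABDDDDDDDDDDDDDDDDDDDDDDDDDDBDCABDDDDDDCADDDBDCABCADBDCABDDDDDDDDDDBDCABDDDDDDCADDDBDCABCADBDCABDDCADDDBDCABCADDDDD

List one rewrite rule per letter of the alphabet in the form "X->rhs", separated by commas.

A->CAB, B->CAD, C->BD, D->DD

  step 3 ⇒ step 4: CADDDBDCABCADDDDDDDDDDDDDCADDDBDCABCADDDDDCADDDBDCABCADBDCABDD ⇒ BD·CAB·DD·DD·DD·CAD·DD·BD·CAB·CAD·BD·CAB·DD·DD·DD·DD·DD·DD·DD·DD·DD·DD·DD·DD·DD·BD·CAB·DD·DD·DD·CAD·DD·BD·CAB·CAD·BD·CAB·DD·DD·DD·DD·DD·BD·CAB·DD·DD·DD·CAD·DD·BD·CAB·CAD·BD·CAB·DD·CAD·DD·BD·CAB·CAD·DD·DD
    A ↦ CAB
    B ↦ CAD
    C ↦ BD
    D ↦ DD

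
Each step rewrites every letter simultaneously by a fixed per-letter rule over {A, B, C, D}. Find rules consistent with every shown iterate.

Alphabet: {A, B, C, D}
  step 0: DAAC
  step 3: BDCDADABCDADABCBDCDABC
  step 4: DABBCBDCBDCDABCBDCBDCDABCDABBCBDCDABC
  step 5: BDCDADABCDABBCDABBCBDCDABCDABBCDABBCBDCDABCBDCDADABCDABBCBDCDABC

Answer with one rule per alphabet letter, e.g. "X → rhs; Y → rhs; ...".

  step 4 ⇒ step 5: DABBCBDCBDCDABCBDCBDCDABCDABBCBDCDABC ⇒ B·DC·DA·DA·BC·DA·B·BC·DA·B·BC·B·DC·DA·BC·DA·B·BC·DA·B·BC·B·DC·DA·BC·B·DC·DA·DA·BC·DA·B·BC·B·DC·DA·BC
    A ↦ DC
    B ↦ DA
    C ↦ BC
    D ↦ B

A->DC, B->DA, C->BC, D->B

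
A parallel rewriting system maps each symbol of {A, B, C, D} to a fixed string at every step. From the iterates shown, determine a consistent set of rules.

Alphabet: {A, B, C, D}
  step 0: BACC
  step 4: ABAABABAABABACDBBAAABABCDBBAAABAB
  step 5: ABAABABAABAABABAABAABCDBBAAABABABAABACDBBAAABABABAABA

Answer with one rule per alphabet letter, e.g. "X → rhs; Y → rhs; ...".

  step 4 ⇒ step 5: ABAABABAABABACDBBAAABABCDBBAAABAB ⇒ AB·A·AB·AB·A·AB·A·AB·AB·A·AB·A·AB·CD·BB·A·A·AB·AB·AB·A·AB·A·CD·BB·A·A·AB·AB·AB·A·AB·A
    A ↦ AB
    B ↦ A
    C ↦ CD
    D ↦ BB

A->AB, B->A, C->CD, D->BB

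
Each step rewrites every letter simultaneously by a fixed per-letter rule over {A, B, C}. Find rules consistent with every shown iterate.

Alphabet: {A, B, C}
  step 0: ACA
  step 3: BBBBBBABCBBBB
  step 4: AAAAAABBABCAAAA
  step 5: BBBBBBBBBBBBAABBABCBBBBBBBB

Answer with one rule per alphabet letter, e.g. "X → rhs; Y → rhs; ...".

  step 4 ⇒ step 5: AAAAAABBABCAAAA ⇒ BB·BB·BB·BB·BB·BB·A·A·BB·A·BC·BB·BB·BB·BB
    A ↦ BB
    B ↦ A
    C ↦ BC

A->BB, B->A, C->BC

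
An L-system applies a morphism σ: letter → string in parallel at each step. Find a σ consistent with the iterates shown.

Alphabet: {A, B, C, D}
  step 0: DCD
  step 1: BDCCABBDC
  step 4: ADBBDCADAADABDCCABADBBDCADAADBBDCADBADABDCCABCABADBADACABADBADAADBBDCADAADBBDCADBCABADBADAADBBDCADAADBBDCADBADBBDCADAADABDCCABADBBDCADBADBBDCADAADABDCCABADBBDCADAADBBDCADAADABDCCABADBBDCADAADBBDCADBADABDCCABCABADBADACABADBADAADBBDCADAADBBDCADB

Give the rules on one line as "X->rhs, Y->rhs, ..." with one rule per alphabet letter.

  step 0 ⇒ step 1: DCD ⇒ BDC·CAB·BDC
    C ↦ CAB
    D ↦ BDC
    A ↦ ADB  (constrained at step 1)
    B ↦ ADA  (constrained at step 1)

A->ADB, B->ADA, C->CAB, D->BDC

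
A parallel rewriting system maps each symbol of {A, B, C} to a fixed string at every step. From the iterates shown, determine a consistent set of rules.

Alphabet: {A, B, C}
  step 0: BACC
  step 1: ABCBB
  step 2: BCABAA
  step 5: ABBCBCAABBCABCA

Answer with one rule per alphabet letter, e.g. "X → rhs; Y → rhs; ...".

A->BC, B->A, C->B

  step 1 ⇒ step 2: ABCBB ⇒ BC·A·B·A·A
    A ↦ BC
    B ↦ A
    C ↦ B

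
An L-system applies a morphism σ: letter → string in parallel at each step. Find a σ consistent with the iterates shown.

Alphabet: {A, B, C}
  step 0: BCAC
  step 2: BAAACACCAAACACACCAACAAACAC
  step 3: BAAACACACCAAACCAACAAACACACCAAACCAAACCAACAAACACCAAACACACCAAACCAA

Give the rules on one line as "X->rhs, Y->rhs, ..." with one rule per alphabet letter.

A->AC, B->BAA, C->CAA

  step 2 ⇒ step 3: BAAACACCAAACACACCAACAAACAC ⇒ BAA·AC·AC·AC·CAA·AC·CAA·CAA·AC·AC·AC·CAA·AC·CAA·AC·CAA·CAA·AC·AC·CAA·AC·AC·AC·CAA·AC·CAA
    A ↦ AC
    B ↦ BAA
    C ↦ CAA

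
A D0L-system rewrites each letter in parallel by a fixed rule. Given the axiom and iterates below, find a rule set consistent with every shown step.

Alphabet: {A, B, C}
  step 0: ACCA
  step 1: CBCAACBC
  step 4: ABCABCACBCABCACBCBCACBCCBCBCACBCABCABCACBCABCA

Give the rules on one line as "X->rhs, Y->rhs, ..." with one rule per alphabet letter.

A->CBC, B->BC, C->A

  step 0 ⇒ step 1: ACCA ⇒ CBC·A·A·CBC
    A ↦ CBC
    C ↦ A
    B ↦ BC  (constrained at step 1)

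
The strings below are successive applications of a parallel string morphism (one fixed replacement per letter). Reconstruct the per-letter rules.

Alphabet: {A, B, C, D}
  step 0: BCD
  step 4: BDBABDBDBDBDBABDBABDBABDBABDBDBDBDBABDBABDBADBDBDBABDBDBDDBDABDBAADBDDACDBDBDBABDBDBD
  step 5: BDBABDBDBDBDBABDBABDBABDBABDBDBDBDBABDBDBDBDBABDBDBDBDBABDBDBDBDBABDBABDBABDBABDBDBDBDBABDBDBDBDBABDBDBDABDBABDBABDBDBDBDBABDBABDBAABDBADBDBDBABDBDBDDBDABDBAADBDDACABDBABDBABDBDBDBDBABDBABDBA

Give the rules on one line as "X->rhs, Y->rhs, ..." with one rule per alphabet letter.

  step 4 ⇒ step 5: BDBABDBDBDBDBABDBABDBABDBABDBDBDBDBABDBABDBADBDBDBABDBDBDDBDABDBAADBDDACDBDBDBABDBDBD ⇒ BDB·A·BDB·DBD·BDB·A·BDB·A·BDB·A·BDB·A·BDB·DBD·BDB·A·BDB·DBD·BDB·A·BDB·DBD·BDB·A·BDB·DBD·BDB·A·BDB·A·BDB·A·BDB·A·BDB·DBD·BDB·A·BDB·DBD·BDB·A·BDB·DBD·A·BDB·A·BDB·A·BDB·DBD·BDB·A·BDB·A·BDB·A·A·BDB·A·DBD·BDB·A·BDB·DBD·DBD·A·BDB·A·A·DBD·DAC·A·BDB·A·BDB·A·BDB·DBD·BDB·A·BDB·A·BDB·A
    A ↦ DBD
    B ↦ BDB
    C ↦ DAC
    D ↦ A

A->DBD, B->BDB, C->DAC, D->A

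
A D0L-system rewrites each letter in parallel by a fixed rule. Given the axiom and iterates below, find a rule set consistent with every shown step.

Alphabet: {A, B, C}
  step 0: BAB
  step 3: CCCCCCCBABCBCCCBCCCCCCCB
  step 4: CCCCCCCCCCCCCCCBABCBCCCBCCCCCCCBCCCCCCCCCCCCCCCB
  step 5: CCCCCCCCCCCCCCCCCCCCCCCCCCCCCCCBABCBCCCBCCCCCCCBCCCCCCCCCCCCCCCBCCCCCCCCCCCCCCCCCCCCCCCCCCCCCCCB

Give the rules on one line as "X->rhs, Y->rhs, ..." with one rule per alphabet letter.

A->AB, B->CB, C->CC

  step 4 ⇒ step 5: CCCCCCCCCCCCCCCBABCBCCCBCCCCCCCBCCCCCCCCCCCCCCCB ⇒ CC·CC·CC·CC·CC·CC·CC·CC·CC·CC·CC·CC·CC·CC·CC·CB·AB·CB·CC·CB·CC·CC·CC·CB·CC·CC·CC·CC·CC·CC·CC·CB·CC·CC·CC·CC·CC·CC·CC·CC·CC·CC·CC·CC·CC·CC·CC·CB
    A ↦ AB
    B ↦ CB
    C ↦ CC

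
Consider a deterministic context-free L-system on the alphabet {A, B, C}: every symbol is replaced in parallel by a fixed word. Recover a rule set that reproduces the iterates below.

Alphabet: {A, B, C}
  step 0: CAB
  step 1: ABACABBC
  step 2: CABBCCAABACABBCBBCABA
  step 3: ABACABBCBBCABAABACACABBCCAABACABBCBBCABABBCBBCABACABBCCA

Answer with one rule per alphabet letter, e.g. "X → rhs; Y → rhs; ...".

  step 2 ⇒ step 3: CABBCCAABACABBCBBCABA ⇒ ABA·CA·BBC·BBC·ABA·ABA·CA·CA·BBC·CA·ABA·CA·BBC·BBC·ABA·BBC·BBC·ABA·CA·BBC·CA
    A ↦ CA
    B ↦ BBC
    C ↦ ABA

A->CA, B->BBC, C->ABA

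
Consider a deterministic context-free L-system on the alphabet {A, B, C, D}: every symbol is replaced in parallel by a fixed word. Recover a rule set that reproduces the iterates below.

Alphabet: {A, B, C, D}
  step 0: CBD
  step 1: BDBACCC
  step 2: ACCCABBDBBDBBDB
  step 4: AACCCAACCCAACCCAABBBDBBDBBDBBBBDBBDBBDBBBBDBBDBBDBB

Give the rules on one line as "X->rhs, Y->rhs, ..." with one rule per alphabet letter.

A->B, B->A, C->BDB, D->CCC

  step 1 ⇒ step 2: BDBACCC ⇒ A·CCC·A·B·BDB·BDB·BDB
    A ↦ B
    B ↦ A
    C ↦ BDB
    D ↦ CCC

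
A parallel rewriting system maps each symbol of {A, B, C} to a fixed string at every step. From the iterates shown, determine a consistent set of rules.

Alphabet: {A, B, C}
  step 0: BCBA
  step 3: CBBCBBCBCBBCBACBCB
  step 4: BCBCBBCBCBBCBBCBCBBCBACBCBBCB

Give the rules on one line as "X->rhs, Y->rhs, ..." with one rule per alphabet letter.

  step 3 ⇒ step 4: CBBCBBCBCBBCBACBCB ⇒ B·CB·CB·B·CB·CB·B·CB·B·CB·CB·B·CB·AC·B·CB·B·CB
    A ↦ AC
    B ↦ CB
    C ↦ B

A->AC, B->CB, C->B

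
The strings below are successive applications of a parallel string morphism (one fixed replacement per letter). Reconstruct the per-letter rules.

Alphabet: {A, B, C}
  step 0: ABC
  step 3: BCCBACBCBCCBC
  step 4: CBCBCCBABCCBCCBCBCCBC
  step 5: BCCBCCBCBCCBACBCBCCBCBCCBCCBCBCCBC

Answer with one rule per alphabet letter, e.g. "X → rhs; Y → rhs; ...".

  step 4 ⇒ step 5: CBCBCCBABCCBCCBCBCCBC ⇒ BC·C·BC·C·BC·BC·C·BA·C·BC·BC·C·BC·BC·C·BC·C·BC·BC·C·BC
    A ↦ BA
    B ↦ C
    C ↦ BC

A->BA, B->C, C->BC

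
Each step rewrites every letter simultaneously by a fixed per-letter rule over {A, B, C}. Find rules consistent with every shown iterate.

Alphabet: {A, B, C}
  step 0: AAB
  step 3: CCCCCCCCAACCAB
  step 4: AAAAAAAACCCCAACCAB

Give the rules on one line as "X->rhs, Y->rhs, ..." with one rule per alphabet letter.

  step 3 ⇒ step 4: CCCCCCCCAACCAB ⇒ A·A·A·A·A·A·A·A·CC·CC·A·A·CC·AB
    A ↦ CC
    B ↦ AB
    C ↦ A

A->CC, B->AB, C->A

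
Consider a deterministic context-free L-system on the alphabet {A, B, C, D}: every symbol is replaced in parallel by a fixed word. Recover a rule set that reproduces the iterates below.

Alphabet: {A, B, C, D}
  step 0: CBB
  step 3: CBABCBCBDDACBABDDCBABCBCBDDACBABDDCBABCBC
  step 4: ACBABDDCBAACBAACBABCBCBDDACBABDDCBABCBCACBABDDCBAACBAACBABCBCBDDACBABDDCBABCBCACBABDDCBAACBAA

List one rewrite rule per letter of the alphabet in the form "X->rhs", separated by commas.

A->BDD, B->CBA, C->A, D->BC

  step 3 ⇒ step 4: CBABCBCBDDACBABDDCBABCBCBDDACBABDDCBABCBC ⇒ A·CBA·BDD·CBA·A·CBA·A·CBA·BC·BC·BDD·A·CBA·BDD·CBA·BC·BC·A·CBA·BDD·CBA·A·CBA·A·CBA·BC·BC·BDD·A·CBA·BDD·CBA·BC·BC·A·CBA·BDD·CBA·A·CBA·A
    A ↦ BDD
    B ↦ CBA
    C ↦ A
    D ↦ BC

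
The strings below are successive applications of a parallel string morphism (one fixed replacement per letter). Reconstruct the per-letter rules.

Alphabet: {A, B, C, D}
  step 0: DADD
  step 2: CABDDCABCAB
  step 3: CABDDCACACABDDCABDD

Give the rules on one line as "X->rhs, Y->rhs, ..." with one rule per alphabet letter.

  step 2 ⇒ step 3: CABDDCABCAB ⇒ CA·B·DD·CA·CA·CA·B·DD·CA·B·DD
    A ↦ B
    B ↦ DD
    C ↦ CA
    D ↦ CA

A->B, B->DD, C->CA, D->CA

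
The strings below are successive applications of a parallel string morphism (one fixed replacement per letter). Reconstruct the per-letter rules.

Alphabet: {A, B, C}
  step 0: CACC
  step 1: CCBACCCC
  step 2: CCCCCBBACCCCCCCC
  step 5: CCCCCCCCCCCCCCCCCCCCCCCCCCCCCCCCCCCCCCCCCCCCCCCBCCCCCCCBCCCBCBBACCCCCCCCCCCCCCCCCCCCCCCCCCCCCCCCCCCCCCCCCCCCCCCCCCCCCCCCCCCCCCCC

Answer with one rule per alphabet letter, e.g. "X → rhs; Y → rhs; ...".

A->BA, B->CB, C->CC

  step 1 ⇒ step 2: CCBACCCC ⇒ CC·CC·CB·BA·CC·CC·CC·CC
    A ↦ BA
    B ↦ CB
    C ↦ CC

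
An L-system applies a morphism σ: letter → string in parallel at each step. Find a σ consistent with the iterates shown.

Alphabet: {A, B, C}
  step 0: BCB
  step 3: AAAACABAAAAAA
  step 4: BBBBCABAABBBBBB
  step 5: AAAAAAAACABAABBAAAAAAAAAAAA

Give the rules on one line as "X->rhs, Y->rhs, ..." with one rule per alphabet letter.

  step 4 ⇒ step 5: BBBBCABAABBBBBB ⇒ AA·AA·AA·AA·CA·B·AA·B·B·AA·AA·AA·AA·AA·AA
    A ↦ B
    B ↦ AA
    C ↦ CA

A->B, B->AA, C->CA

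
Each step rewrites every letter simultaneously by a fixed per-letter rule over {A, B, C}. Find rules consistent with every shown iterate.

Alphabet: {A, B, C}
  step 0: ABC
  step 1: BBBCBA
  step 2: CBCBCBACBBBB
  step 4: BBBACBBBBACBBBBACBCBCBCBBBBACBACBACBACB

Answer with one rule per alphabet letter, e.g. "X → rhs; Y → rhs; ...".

  step 1 ⇒ step 2: BBBCBA ⇒ CB·CB·CB·A·CB·BBB
    A ↦ BBB
    B ↦ CB
    C ↦ A

A->BBB, B->CB, C->A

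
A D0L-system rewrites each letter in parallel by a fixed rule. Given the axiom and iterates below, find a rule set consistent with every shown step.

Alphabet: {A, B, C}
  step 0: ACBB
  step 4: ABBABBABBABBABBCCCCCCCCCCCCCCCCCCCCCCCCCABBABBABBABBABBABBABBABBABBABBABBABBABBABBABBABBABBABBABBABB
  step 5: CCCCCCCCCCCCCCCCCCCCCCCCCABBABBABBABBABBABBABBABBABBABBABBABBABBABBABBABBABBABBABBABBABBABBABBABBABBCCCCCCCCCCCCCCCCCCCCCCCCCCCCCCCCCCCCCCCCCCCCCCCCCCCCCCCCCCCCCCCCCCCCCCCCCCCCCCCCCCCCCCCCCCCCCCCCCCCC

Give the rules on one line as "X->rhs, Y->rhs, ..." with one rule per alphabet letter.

A->C, B->CC, C->ABB

  step 4 ⇒ step 5: ABBABBABBABBABBCCCCCCCCCCCCCCCCCCCCCCCCCABBABBABBABBABBABBABBABBABBABBABBABBABBABBABBABBABBABBABBABB ⇒ C·CC·CC·C·CC·CC·C·CC·CC·C·CC·CC·C·CC·CC·ABB·ABB·ABB·ABB·ABB·ABB·ABB·ABB·ABB·ABB·ABB·ABB·ABB·ABB·ABB·ABB·ABB·ABB·ABB·ABB·ABB·ABB·ABB·ABB·ABB·C·CC·CC·C·CC·CC·C·CC·CC·C·CC·CC·C·CC·CC·C·CC·CC·C·CC·CC·C·CC·CC·C·CC·CC·C·CC·CC·C·CC·CC·C·CC·CC·C·CC·CC·C·CC·CC·C·CC·CC·C·CC·CC·C·CC·CC·C·CC·CC·C·CC·CC·C·CC·CC
    A ↦ C
    B ↦ CC
    C ↦ ABB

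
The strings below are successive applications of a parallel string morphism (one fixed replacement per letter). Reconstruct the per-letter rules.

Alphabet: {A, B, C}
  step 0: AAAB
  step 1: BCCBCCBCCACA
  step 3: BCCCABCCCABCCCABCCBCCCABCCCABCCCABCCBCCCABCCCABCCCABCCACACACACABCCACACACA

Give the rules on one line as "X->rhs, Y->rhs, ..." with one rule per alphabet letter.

  step 0 ⇒ step 1: AAAB ⇒ BCC·BCC·BCC·ACA
    A ↦ BCC
    B ↦ ACA
    C ↦ CA  (constrained at step 1)

A->BCC, B->ACA, C->CA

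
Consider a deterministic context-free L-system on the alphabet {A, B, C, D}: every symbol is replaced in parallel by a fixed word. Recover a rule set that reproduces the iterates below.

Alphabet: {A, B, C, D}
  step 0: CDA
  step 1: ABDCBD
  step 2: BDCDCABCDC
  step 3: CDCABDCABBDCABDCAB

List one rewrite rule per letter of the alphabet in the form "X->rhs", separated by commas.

A->BD, B->C, C->AB, D->DC

  step 2 ⇒ step 3: BDCDCABCDC ⇒ C·DC·AB·DC·AB·BD·C·AB·DC·AB
    A ↦ BD
    B ↦ C
    C ↦ AB
    D ↦ DC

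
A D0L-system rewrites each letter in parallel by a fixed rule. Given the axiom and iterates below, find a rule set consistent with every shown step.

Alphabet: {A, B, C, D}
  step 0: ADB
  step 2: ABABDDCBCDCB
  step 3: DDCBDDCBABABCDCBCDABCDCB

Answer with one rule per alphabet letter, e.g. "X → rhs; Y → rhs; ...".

A->DD, B->CB, C->CD, D->AB

  step 2 ⇒ step 3: ABABDDCBCDCB ⇒ DD·CB·DD·CB·AB·AB·CD·CB·CD·AB·CD·CB
    A ↦ DD
    B ↦ CB
    C ↦ CD
    D ↦ AB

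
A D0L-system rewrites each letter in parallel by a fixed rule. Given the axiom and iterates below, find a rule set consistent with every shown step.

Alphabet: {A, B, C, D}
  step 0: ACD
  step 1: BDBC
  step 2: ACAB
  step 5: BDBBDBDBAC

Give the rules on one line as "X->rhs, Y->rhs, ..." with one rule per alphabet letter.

  step 1 ⇒ step 2: BDBC ⇒ A·C·A·B
    B ↦ A
    C ↦ B
    D ↦ C
  step 0 ⇒ step 1: ACD ⇒ BD·B·C
    A ↦ BD

A->BD, B->A, C->B, D->C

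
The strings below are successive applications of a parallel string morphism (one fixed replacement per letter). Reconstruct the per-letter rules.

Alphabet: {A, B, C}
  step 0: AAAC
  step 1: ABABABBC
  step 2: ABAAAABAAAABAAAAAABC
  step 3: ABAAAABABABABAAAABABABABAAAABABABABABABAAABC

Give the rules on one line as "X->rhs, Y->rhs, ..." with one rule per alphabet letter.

A->AB, B->AAA, C->BC

  step 2 ⇒ step 3: ABAAAABAAAABAAAAAABC ⇒ AB·AAA·AB·AB·AB·AB·AAA·AB·AB·AB·AB·AAA·AB·AB·AB·AB·AB·AB·AAA·BC
    A ↦ AB
    B ↦ AAA
    C ↦ BC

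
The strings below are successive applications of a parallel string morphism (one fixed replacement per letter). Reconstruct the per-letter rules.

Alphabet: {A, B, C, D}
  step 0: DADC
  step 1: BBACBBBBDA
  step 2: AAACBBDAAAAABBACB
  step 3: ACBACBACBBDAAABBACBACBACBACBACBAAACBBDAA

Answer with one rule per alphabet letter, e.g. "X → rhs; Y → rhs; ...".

  step 2 ⇒ step 3: AAACBBDAAAAABBACB ⇒ ACB·ACB·ACB·BDA·A·A·BB·ACB·ACB·ACB·ACB·ACB·A·A·ACB·BDA·A
    A ↦ ACB
    B ↦ A
    C ↦ BDA
    D ↦ BB

A->ACB, B->A, C->BDA, D->BB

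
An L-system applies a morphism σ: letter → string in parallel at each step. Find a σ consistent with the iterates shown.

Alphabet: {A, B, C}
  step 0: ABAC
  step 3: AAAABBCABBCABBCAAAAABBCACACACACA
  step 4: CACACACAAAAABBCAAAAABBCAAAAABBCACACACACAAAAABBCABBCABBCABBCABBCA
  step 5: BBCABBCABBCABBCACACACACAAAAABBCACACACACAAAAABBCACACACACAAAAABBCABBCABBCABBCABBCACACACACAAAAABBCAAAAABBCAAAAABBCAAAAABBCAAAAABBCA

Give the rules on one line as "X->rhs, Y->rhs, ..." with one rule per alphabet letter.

  step 4 ⇒ step 5: CACACACAAAAABBCAAAAABBCAAAAABBCACACACACAAAAABBCABBCABBCABBCABBCA ⇒ BB·CA·BB·CA·BB·CA·BB·CA·CA·CA·CA·CA·AA·AA·BB·CA·CA·CA·CA·CA·AA·AA·BB·CA·CA·CA·CA·CA·AA·AA·BB·CA·BB·CA·BB·CA·BB·CA·BB·CA·CA·CA·CA·CA·AA·AA·BB·CA·AA·AA·BB·CA·AA·AA·BB·CA·AA·AA·BB·CA·AA·AA·BB·CA
    A ↦ CA
    B ↦ AA
    C ↦ BB

A->CA, B->AA, C->BB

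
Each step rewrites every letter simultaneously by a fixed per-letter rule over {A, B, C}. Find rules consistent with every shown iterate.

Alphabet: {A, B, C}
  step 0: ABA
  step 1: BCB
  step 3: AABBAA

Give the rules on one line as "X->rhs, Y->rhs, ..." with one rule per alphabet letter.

  step 0 ⇒ step 1: ABA ⇒ B·C·B
    A ↦ B
    B ↦ C
    C ↦ AA  (constrained at step 1)

A->B, B->C, C->AA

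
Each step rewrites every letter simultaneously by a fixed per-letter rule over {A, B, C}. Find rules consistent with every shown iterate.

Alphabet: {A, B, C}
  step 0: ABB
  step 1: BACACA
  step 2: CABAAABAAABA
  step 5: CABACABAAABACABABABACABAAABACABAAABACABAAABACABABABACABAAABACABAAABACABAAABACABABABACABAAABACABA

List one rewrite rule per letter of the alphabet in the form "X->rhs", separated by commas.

A->BA, B->CA, C->AA

  step 1 ⇒ step 2: BACACA ⇒ CA·BA·AA·BA·AA·BA
    A ↦ BA
    B ↦ CA
    C ↦ AA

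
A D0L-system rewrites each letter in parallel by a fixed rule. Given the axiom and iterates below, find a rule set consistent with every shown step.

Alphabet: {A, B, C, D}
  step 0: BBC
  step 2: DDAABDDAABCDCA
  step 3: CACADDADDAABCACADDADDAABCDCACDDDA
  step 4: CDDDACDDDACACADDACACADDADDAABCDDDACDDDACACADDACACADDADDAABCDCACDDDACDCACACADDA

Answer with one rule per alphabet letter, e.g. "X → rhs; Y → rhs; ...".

A->DDA, B->AB, C->CD, D->CA

  step 3 ⇒ step 4: CACADDADDAABCACADDADDAABCDCACDDDA ⇒ CD·DDA·CD·DDA·CA·CA·DDA·CA·CA·DDA·DDA·AB·CD·DDA·CD·DDA·CA·CA·DDA·CA·CA·DDA·DDA·AB·CD·CA·CD·DDA·CD·CA·CA·CA·DDA
    A ↦ DDA
    B ↦ AB
    C ↦ CD
    D ↦ CA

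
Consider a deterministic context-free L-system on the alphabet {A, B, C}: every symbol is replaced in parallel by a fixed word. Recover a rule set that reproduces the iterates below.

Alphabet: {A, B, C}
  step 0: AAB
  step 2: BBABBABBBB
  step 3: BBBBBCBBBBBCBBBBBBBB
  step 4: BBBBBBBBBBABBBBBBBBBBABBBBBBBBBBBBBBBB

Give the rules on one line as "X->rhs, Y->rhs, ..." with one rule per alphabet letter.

  step 3 ⇒ step 4: BBBBBCBBBBBCBBBBBBBB ⇒ BB·BB·BB·BB·BB·A·BB·BB·BB·BB·BB·A·BB·BB·BB·BB·BB·BB·BB·BB
    B ↦ BB
    C ↦ A
  step 2 ⇒ step 3: BBABBABBBB ⇒ BB·BB·BC·BB·BB·BC·BB·BB·BB·BB
    A ↦ BC

A->BC, B->BB, C->A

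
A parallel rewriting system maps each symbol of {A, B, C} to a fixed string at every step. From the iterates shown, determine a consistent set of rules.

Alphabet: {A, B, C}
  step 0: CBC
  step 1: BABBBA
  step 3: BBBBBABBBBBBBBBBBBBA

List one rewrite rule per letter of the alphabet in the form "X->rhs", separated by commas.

  step 0 ⇒ step 1: CBC ⇒ BA·BB·BA
    B ↦ BB
    C ↦ BA
    A ↦ C  (constrained at step 1)

A->C, B->BB, C->BA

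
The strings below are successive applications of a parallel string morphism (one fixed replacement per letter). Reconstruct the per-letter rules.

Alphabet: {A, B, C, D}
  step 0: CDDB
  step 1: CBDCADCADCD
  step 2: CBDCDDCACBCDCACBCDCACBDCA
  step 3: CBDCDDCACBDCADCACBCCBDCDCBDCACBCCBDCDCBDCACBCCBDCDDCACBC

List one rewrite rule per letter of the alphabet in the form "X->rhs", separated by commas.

  step 2 ⇒ step 3: CBDCDDCACBCDCACBCDCACBDCA ⇒ CB·DCD·DCA·CB·DCA·DCA·CB·C·CB·DCD·CB·DCA·CB·C·CB·DCD·CB·DCA·CB·C·CB·DCD·DCA·CB·C
    A ↦ C
    B ↦ DCD
    C ↦ CB
    D ↦ DCA

A->C, B->DCD, C->CB, D->DCA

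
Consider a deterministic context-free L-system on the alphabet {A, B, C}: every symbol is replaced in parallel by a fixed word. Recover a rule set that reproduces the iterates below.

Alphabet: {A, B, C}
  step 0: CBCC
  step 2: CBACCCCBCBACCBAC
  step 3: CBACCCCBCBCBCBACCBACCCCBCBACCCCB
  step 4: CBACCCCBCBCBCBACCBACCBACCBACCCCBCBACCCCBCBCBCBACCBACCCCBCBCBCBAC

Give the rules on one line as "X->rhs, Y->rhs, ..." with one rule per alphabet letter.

  step 3 ⇒ step 4: CBACCCCBCBCBCBACCBACCCCBCBACCCCB ⇒ CB·AC·CC·CB·CB·CB·CB·AC·CB·AC·CB·AC·CB·AC·CC·CB·CB·AC·CC·CB·CB·CB·CB·AC·CB·AC·CC·CB·CB·CB·CB·AC
    A ↦ CC
    B ↦ AC
    C ↦ CB

A->CC, B->AC, C->CB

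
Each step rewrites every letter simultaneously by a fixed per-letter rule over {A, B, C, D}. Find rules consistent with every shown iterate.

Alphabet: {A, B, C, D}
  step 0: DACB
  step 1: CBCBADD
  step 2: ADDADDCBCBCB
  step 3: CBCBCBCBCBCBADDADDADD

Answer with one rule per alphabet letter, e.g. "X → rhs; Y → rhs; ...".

  step 2 ⇒ step 3: ADDADDCBCBCB ⇒ CB·CB·CB·CB·CB·CB·AD·D·AD·D·AD·D
    A ↦ CB
    B ↦ D
    C ↦ AD
    D ↦ CB

A->CB, B->D, C->AD, D->CB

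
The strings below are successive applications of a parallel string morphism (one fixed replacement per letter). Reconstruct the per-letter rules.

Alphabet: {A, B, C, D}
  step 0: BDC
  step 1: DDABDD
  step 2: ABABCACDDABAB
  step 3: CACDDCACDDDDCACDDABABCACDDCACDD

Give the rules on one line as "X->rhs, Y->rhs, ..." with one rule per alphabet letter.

  step 2 ⇒ step 3: ABABCACDDABAB ⇒ CAC·DD·CAC·DD·DD·CAC·DD·AB·AB·CAC·DD·CAC·DD
    A ↦ CAC
    B ↦ DD
    C ↦ DD
    D ↦ AB

A->CAC, B->DD, C->DD, D->AB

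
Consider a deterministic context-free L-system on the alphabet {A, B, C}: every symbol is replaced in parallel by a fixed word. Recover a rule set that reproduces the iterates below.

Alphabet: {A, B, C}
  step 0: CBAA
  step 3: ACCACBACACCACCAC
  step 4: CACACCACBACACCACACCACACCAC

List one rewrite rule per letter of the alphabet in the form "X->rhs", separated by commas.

A->C, B->BA, C->AC

  step 3 ⇒ step 4: ACCACBACACCACCAC ⇒ C·AC·AC·C·AC·BA·C·AC·C·AC·AC·C·AC·AC·C·AC
    A ↦ C
    B ↦ BA
    C ↦ AC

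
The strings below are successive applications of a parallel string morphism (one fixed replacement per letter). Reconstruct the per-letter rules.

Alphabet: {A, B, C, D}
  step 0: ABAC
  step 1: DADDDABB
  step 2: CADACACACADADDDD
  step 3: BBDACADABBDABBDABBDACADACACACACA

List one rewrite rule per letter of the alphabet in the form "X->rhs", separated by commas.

  step 2 ⇒ step 3: CADACACACADADDDD ⇒ BB·DA·CA·DA·BB·DA·BB·DA·BB·DA·CA·DA·CA·CA·CA·CA
    A ↦ DA
    C ↦ BB
    D ↦ CA
  step 0 ⇒ step 1: ABAC ⇒ DA·DD·DA·BB
    B ↦ DD

A->DA, B->DD, C->BB, D->CA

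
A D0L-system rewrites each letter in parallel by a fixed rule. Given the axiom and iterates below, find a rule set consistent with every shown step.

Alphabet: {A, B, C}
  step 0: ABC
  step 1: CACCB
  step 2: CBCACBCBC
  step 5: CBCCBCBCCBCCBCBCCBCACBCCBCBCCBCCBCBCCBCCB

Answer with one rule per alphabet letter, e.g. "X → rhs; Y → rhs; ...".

A->CA, B->C, C->CB

  step 1 ⇒ step 2: CACCB ⇒ CB·CA·CB·CB·C
    A ↦ CA
    B ↦ C
    C ↦ CB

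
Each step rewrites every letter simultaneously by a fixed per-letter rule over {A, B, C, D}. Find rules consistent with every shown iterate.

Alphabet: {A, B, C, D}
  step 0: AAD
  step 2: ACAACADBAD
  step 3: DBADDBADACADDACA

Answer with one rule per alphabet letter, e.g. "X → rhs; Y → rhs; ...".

  step 2 ⇒ step 3: ACAACADBAD ⇒ D·BA·D·D·BA·D·ACA·D·D·ACA
    A ↦ D
    B ↦ D
    C ↦ BA
    D ↦ ACA

A->D, B->D, C->BA, D->ACA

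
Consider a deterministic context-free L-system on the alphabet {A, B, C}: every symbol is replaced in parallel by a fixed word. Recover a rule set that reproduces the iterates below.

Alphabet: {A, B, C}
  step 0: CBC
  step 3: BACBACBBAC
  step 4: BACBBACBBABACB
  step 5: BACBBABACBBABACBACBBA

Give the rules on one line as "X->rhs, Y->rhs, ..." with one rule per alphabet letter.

A->C, B->BA, C->B

  step 4 ⇒ step 5: BACBBACBBABACB ⇒ BA·C·B·BA·BA·C·B·BA·BA·C·BA·C·B·BA
    A ↦ C
    B ↦ BA
    C ↦ B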